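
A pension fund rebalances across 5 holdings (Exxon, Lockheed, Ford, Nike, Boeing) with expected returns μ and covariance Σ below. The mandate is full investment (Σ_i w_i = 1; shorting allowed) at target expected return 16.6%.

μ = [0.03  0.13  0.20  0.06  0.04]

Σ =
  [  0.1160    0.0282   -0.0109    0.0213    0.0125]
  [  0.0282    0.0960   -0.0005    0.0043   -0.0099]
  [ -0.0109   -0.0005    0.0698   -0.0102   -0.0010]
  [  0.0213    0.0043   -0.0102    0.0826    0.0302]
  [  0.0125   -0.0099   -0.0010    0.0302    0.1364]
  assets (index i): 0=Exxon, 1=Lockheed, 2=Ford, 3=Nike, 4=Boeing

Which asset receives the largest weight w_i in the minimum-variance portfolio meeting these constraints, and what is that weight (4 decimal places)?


Ford (0.6181)

x=Σ⁻¹μ = [0.0199  1.3421  3.0199  0.9510  0.2004]
y=Σ⁻¹𝟙 = [5.5545  8.9563  16.8465  10.3488  5.3046]
a=μᵀx=0.844131  b=𝟙ᵀx=5.533361  c=𝟙ᵀy=47.010681  D=ac−b²=9.065090
λ₁=(c·0.166−b)/D = (47.010681·0.166−5.533361)/9.065090 = 0.250457
λ₂=(a−b·0.166)/D = (0.844131−5.533361·0.166)/9.065090 = -0.008208
w* = 0.250457·x + -0.008208·y:
  w_0 = 0.250457·0.0199 + -0.008208·5.5545 = -0.0406  (Exxon)
  w_1 = 0.250457·1.3421 + -0.008208·8.9563 = 0.2626  (Lockheed)
  w_2 = 0.250457·3.0199 + -0.008208·16.8465 = 0.6181  (Ford)
  w_3 = 0.250457·0.9510 + -0.008208·10.3488 = 0.1532  (Nike)
  w_4 = 0.250457·0.2004 + -0.008208·5.3046 = 0.0067  (Boeing)
Σw_i=1.0000  μᵀw=0.1660
σ²=wᵀΣw=λ₁·μ_p+λ₂ = 0.250457·0.166 + -0.008208 = 0.033368 ≈ 0.0334


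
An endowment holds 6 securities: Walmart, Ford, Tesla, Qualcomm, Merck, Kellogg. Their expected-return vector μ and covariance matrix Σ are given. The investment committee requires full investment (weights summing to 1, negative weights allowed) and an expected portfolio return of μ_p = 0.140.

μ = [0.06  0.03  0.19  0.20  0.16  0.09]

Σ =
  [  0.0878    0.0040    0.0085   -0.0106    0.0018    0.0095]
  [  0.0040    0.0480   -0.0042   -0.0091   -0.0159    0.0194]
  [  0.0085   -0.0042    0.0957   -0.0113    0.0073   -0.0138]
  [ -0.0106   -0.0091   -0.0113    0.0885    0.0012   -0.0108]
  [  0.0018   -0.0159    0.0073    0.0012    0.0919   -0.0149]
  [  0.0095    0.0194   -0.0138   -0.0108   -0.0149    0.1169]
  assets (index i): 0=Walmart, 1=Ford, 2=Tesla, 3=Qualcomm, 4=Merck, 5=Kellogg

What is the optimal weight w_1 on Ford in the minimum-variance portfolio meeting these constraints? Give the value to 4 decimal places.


0.1699

g=Σ⁻¹μ = [0.5587  1.4721  2.3789  2.9115  1.9654  1.2805]
h=Σ⁻¹𝟙 = [9.8473  26.1181  12.8627  17.6389  15.3370  8.5226]
a=μᵀg=1.541683  b=𝟙ᵀg=10.567047  c=𝟙ᵀh=90.326721  D=ac−b²=27.592683
λ₁=(c·0.140−b)/D = (90.326721·0.140−10.567047)/27.592683 = 0.075335
λ₂=(a−b·0.140)/D = (1.541683−10.567047·0.140)/27.592683 = 0.002258
w* = 0.075335·g + 0.002258·h:
  w_0 = 0.075335·0.5587 + 0.002258·9.8473 = 0.0643  (Walmart)
  w_1 = 0.075335·1.4721 + 0.002258·26.1181 = 0.1699  (Ford)
  w_2 = 0.075335·2.3789 + 0.002258·12.8627 = 0.2083  (Tesla)
  w_3 = 0.075335·2.9115 + 0.002258·17.6389 = 0.2592  (Qualcomm)
  w_4 = 0.075335·1.9654 + 0.002258·15.3370 = 0.1827  (Merck)
  w_5 = 0.075335·1.2805 + 0.002258·8.5226 = 0.1157  (Kellogg)
Σw_i=1.0000  μᵀw=0.1400
σ²=wᵀΣw=λ₁·μ_p+λ₂ = 0.075335·0.140 + 0.002258 = 0.012805 ≈ 0.0128


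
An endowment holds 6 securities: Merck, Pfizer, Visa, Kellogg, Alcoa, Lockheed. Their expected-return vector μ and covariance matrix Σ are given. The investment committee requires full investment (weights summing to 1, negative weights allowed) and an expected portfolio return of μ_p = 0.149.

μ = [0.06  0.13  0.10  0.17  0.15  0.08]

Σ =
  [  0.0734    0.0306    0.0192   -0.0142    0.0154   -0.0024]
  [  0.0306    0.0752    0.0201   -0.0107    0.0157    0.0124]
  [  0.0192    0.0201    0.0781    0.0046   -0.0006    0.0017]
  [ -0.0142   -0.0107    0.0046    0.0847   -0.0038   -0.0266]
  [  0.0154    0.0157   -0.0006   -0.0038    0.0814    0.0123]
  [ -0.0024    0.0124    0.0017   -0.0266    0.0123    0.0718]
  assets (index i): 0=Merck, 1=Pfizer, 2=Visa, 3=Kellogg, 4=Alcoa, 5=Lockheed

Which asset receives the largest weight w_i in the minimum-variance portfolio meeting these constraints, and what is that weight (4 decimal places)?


u=Σ⁻¹μ = [0.4457  1.1904  0.6738  2.7930  1.4071  1.7012]
v=Σ⁻¹𝟙 = [13.2664  4.2851  6.8341  20.7871  6.9504  19.9796]
a=μᵀu=1.070844  b=𝟙ᵀu=8.211178  c=𝟙ᵀv=72.102571  D=ac−b²=9.787184
λ₁=(c·0.149−b)/D = (72.102571·0.149−8.211178)/9.787184 = 0.258716
λ₂=(a−b·0.149)/D = (1.070844−8.211178·0.149)/9.787184 = -0.015594
w* = 0.258716·u + -0.015594·v:
  w_0 = 0.258716·0.4457 + -0.015594·13.2664 = -0.0916  (Merck)
  w_1 = 0.258716·1.1904 + -0.015594·4.2851 = 0.2412  (Pfizer)
  w_2 = 0.258716·0.6738 + -0.015594·6.8341 = 0.0677  (Visa)
  w_3 = 0.258716·2.7930 + -0.015594·20.7871 = 0.3984  (Kellogg)
  w_4 = 0.258716·1.4071 + -0.015594·6.9504 = 0.2557  (Alcoa)
  w_5 = 0.258716·1.7012 + -0.015594·19.9796 = 0.1286  (Lockheed)
Σw_i=1.0000  μᵀw=0.1490
σ²=wᵀΣw=λ₁·μ_p+λ₂ = 0.258716·0.149 + -0.015594 = 0.022955 ≈ 0.0230

Kellogg (0.3984)


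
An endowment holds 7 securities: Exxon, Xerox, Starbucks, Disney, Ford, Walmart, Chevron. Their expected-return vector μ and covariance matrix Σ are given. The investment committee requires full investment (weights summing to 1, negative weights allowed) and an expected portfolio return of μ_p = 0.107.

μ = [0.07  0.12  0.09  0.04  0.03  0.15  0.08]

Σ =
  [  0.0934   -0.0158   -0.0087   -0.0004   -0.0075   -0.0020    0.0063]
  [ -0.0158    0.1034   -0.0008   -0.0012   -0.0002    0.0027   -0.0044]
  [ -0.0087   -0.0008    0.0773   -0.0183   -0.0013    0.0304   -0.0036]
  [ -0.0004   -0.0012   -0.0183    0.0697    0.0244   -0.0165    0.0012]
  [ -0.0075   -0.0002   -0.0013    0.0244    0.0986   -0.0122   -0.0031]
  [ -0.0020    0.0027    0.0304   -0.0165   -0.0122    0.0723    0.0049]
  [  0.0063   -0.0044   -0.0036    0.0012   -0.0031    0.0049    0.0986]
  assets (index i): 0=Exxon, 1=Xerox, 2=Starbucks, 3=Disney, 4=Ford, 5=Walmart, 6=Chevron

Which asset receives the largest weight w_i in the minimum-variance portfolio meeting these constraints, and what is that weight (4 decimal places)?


g=Σ⁻¹μ = [1.0800  1.3254  0.8313  1.1428  0.3855  1.9818  0.7316]
h=Σ⁻¹𝟙 = [14.5572  12.3225  14.6634  18.2182  8.8235  12.5956  9.7269]
a=μᵀg=0.722537  b=𝟙ᵀg=7.478343  c=𝟙ᵀh=90.907408  D=ac−b²=9.758391
λ₁=(c·0.107−b)/D = (90.907408·0.107−7.478343)/9.758391 = 0.230443
λ₂=(a−b·0.107)/D = (0.722537−7.478343·0.107)/9.758391 = -0.007957
w* = 0.230443·g + -0.007957·h:
  w_0 = 0.230443·1.0800 + -0.007957·14.5572 = 0.1331  (Exxon)
  w_1 = 0.230443·1.3254 + -0.007957·12.3225 = 0.2074  (Xerox)
  w_2 = 0.230443·0.8313 + -0.007957·14.6634 = 0.0749  (Starbucks)
  w_3 = 0.230443·1.1428 + -0.007957·18.2182 = 0.1184  (Disney)
  w_4 = 0.230443·0.3855 + -0.007957·8.8235 = 0.0186  (Ford)
  w_5 = 0.230443·1.9818 + -0.007957·12.5956 = 0.3565  (Walmart)
  w_6 = 0.230443·0.7316 + -0.007957·9.7269 = 0.0912  (Chevron)
Σw_i=1.0000  μᵀw=0.1070
σ²=wᵀΣw=λ₁·μ_p+λ₂ = 0.230443·0.107 + -0.007957 = 0.016701 ≈ 0.0167

Walmart (0.3565)


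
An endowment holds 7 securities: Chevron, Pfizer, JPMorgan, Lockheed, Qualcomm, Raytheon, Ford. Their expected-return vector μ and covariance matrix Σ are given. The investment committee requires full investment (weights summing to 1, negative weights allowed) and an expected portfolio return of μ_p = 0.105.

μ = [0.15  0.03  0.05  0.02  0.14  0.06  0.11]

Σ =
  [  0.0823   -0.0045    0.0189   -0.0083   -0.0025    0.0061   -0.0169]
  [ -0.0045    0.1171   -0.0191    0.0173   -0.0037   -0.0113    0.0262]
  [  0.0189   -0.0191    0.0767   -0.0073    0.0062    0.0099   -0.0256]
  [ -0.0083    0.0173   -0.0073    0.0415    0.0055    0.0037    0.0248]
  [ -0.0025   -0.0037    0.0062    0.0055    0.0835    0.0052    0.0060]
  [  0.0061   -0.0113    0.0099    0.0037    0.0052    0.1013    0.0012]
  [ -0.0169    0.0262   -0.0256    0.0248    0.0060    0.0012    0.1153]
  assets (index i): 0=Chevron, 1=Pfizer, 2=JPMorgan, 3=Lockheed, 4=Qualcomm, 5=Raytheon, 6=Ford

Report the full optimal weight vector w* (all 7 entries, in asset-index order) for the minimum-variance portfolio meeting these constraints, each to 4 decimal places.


x=Σ⁻¹μ = [1.9969  0.2330  0.4399  -0.1189  1.6110  0.3621  1.2294]
y=Σ⁻¹𝟙 = [12.4476  7.8764  14.4859  19.7027  9.3579  7.3006  7.1232]
a=μᵀx=0.708649  b=𝟙ᵀx=5.753471  c=𝟙ᵀy=78.294370  D=ac−b²=22.380794
λ₁=(c·0.105−b)/D = (78.294370·0.105−5.753471)/22.380794 = 0.110248
λ₂=(a−b·0.105)/D = (0.708649−5.753471·0.105)/22.380794 = 0.004671
w* = 0.110248·x + 0.004671·y:
  w_0 = 0.110248·1.9969 + 0.004671·12.4476 = 0.2783  (Chevron)
  w_1 = 0.110248·0.2330 + 0.004671·7.8764 = 0.0625  (Pfizer)
  w_2 = 0.110248·0.4399 + 0.004671·14.4859 = 0.1162  (JPMorgan)
  w_3 = 0.110248·-0.1189 + 0.004671·19.7027 = 0.0789  (Lockheed)
  w_4 = 0.110248·1.6110 + 0.004671·9.3579 = 0.2213  (Qualcomm)
  w_5 = 0.110248·0.3621 + 0.004671·7.3006 = 0.0740  (Raytheon)
  w_6 = 0.110248·1.2294 + 0.004671·7.1232 = 0.1688  (Ford)
Σw_i=1.0000  μᵀw=0.1050
σ²=wᵀΣw=λ₁·μ_p+λ₂ = 0.110248·0.105 + 0.004671 = 0.016247 ≈ 0.0162

0.2783  0.0625  0.1162  0.0789  0.2213  0.0740  0.1688


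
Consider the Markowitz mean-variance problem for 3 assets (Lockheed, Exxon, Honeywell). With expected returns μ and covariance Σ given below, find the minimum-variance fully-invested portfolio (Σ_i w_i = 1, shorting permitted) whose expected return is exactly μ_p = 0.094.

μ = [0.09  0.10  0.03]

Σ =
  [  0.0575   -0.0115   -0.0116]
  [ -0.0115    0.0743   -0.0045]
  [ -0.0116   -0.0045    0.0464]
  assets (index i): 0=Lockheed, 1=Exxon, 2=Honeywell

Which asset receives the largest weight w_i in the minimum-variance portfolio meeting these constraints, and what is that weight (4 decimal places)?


p=Σ⁻¹μ = [2.1946  1.7683  1.3667]
q=Σ⁻¹𝟙 = [27.4112  19.5367  30.2992]
a=μᵀp=0.415350  b=𝟙ᵀp=5.329651  c=𝟙ᵀq=77.247101  D=ac−b²=3.679398
λ₁=(c·0.094−b)/D = (77.247101·0.094−5.329651)/3.679398 = 0.524971
λ₂=(a−b·0.094)/D = (0.415350−5.329651·0.094)/3.679398 = -0.023275
w* = 0.524971·p + -0.023275·q:
  w_0 = 0.524971·2.1946 + -0.023275·27.4112 = 0.5141  (Lockheed)
  w_1 = 0.524971·1.7683 + -0.023275·19.5367 = 0.4736  (Exxon)
  w_2 = 0.524971·1.3667 + -0.023275·30.2992 = 0.0123  (Honeywell)
Σw_i=1.0000  μᵀw=0.0940
σ²=wᵀΣw=λ₁·μ_p+λ₂ = 0.524971·0.094 + -0.023275 = 0.026072 ≈ 0.0261

Lockheed (0.5141)


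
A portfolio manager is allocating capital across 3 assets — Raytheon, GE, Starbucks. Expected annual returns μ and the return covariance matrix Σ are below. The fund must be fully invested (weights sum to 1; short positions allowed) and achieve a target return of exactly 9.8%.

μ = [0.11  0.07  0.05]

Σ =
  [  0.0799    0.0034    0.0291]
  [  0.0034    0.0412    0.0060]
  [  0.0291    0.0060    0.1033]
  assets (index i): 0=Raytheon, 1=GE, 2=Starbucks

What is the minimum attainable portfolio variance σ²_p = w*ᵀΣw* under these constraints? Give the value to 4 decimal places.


g=Σ⁻¹μ = [1.2998  1.5880  0.0256]
h=Σ⁻¹𝟙 = [9.4774  22.6604  5.6945]
a=μᵀg=0.255423  b=𝟙ᵀg=2.913470  c=𝟙ᵀh=37.832354  D=ac−b²=1.174940
λ₁=(c·0.098−b)/D = (37.832354·0.098−2.913470)/1.174940 = 0.675865
λ₂=(a−b·0.098)/D = (0.255423−2.913470·0.098)/1.174940 = -0.025616
w* = 0.675865·g + -0.025616·h:
  w_0 = 0.675865·1.2998 + -0.025616·9.4774 = 0.6357  (Raytheon)
  w_1 = 0.675865·1.5880 + -0.025616·22.6604 = 0.4928  (GE)
  w_2 = 0.675865·0.0256 + -0.025616·5.6945 = -0.1286  (Starbucks)
Σw_i=1.0000  μᵀw=0.0980
σ²=wᵀΣw=λ₁·μ_p+λ₂ = 0.675865·0.098 + -0.025616 = 0.040619 ≈ 0.0406

0.0406


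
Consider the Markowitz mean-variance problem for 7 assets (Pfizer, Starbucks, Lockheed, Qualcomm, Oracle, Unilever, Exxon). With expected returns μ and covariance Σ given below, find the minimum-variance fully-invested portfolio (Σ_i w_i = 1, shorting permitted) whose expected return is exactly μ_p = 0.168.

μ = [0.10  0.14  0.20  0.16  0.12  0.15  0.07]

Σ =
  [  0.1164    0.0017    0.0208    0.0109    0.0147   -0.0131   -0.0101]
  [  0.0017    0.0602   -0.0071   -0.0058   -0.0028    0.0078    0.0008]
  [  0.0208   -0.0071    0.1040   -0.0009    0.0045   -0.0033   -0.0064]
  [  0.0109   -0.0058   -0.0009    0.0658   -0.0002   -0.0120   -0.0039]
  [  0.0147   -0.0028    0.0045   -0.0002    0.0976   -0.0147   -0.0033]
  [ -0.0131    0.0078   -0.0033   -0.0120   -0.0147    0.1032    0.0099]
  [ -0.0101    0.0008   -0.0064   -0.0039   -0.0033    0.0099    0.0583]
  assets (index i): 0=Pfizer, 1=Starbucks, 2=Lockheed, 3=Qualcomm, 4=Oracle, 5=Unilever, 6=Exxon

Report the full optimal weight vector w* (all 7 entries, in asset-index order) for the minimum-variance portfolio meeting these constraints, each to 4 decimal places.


-0.0542  0.2432  0.2714  0.3118  0.1036  0.1760  -0.0518

x=Σ⁻¹μ = [0.2851  2.6860  2.1566  3.0660  1.4881  1.7864  1.4360]
y=Σ⁻¹𝟙 = [6.0481  18.3784  10.8598  19.2306  11.7792  11.4935  19.1419]
a=μᵀx=1.873477  b=𝟙ᵀx=12.904127  c=𝟙ᵀy=96.931638  D=ac−b²=15.082672
λ₁=(c·0.168−b)/D = (96.931638·0.168−12.904127)/15.082672 = 0.224124
λ₂=(a−b·0.168)/D = (1.873477−12.904127·0.168)/15.082672 = -0.019520
w* = 0.224124·x + -0.019520·y:
  w_0 = 0.224124·0.2851 + -0.019520·6.0481 = -0.0542  (Pfizer)
  w_1 = 0.224124·2.6860 + -0.019520·18.3784 = 0.2432  (Starbucks)
  w_2 = 0.224124·2.1566 + -0.019520·10.8598 = 0.2714  (Lockheed)
  w_3 = 0.224124·3.0660 + -0.019520·19.2306 = 0.3118  (Qualcomm)
  w_4 = 0.224124·1.4881 + -0.019520·11.7792 = 0.1036  (Oracle)
  w_5 = 0.224124·1.7864 + -0.019520·11.4935 = 0.1760  (Unilever)
  w_6 = 0.224124·1.4360 + -0.019520·19.1419 = -0.0518  (Exxon)
Σw_i=1.0000  μᵀw=0.1680
σ²=wᵀΣw=λ₁·μ_p+λ₂ = 0.224124·0.168 + -0.019520 = 0.018133 ≈ 0.0181


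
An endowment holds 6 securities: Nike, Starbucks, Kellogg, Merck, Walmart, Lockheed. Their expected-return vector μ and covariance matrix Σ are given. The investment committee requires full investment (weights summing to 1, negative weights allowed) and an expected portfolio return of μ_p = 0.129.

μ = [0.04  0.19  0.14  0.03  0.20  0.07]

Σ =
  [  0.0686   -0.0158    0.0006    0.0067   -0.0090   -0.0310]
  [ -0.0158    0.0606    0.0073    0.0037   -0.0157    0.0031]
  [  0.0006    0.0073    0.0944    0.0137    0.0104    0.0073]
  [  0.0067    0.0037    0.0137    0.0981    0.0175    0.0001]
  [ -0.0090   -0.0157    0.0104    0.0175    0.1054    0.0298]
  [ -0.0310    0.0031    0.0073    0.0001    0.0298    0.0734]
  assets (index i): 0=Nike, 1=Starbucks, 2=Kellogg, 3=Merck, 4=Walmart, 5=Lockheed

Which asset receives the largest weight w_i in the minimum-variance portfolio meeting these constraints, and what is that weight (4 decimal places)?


Starbucks (0.3382)

g=Σ⁻¹μ = [2.2163  4.2777  0.8961  -0.5912  2.5705  0.5771]
h=Σ⁻¹𝟙 = [30.5619  24.5941  5.1926  4.9469  8.3226  21.5907]
a=μᵀg=1.563652  b=𝟙ᵀg=9.946605  c=𝟙ᵀh=95.208873  D=ac−b²=49.938631
λ₁=(c·0.129−b)/D = (95.208873·0.129−9.946605)/49.938631 = 0.046764
λ₂=(a−b·0.129)/D = (1.563652−9.946605·0.129)/49.938631 = 0.005618
w* = 0.046764·g + 0.005618·h:
  w_0 = 0.046764·2.2163 + 0.005618·30.5619 = 0.2753  (Nike)
  w_1 = 0.046764·4.2777 + 0.005618·24.5941 = 0.3382  (Starbucks)
  w_2 = 0.046764·0.8961 + 0.005618·5.1926 = 0.0711  (Kellogg)
  w_3 = 0.046764·-0.5912 + 0.005618·4.9469 = 0.0001  (Merck)
  w_4 = 0.046764·2.5705 + 0.005618·8.3226 = 0.1670  (Walmart)
  w_5 = 0.046764·0.5771 + 0.005618·21.5907 = 0.1483  (Lockheed)
Σw_i=1.0000  μᵀw=0.1290
σ²=wᵀΣw=λ₁·μ_p+λ₂ = 0.046764·0.129 + 0.005618 = 0.011650 ≈ 0.0117


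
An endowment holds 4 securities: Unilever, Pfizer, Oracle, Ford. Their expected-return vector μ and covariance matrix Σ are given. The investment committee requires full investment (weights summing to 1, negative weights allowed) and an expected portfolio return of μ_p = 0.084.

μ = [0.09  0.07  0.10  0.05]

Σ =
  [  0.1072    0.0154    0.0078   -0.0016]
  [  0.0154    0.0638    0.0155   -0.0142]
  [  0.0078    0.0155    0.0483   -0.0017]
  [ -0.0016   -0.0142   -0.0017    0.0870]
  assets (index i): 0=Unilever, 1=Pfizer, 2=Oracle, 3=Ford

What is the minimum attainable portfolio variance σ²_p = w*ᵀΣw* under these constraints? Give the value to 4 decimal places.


0.0222

x=Σ⁻¹μ = [0.6238  0.6775  1.7780  0.7315]
y=Σ⁻¹𝟙 = [6.4598  13.4031  15.8562  14.1105]
a=μᵀx=0.317938  b=𝟙ᵀx=3.810743  c=𝟙ᵀy=49.829599  D=ac−b²=1.320939
λ₁=(c·0.084−b)/D = (49.829599·0.084−3.810743)/1.320939 = 0.283846
λ₂=(a−b·0.084)/D = (0.317938−3.810743·0.084)/1.320939 = -0.001639
w* = 0.283846·x + -0.001639·y:
  w_0 = 0.283846·0.6238 + -0.001639·6.4598 = 0.1665  (Unilever)
  w_1 = 0.283846·0.6775 + -0.001639·13.4031 = 0.1703  (Pfizer)
  w_2 = 0.283846·1.7780 + -0.001639·15.8562 = 0.4787  (Oracle)
  w_3 = 0.283846·0.7315 + -0.001639·14.1105 = 0.1845  (Ford)
Σw_i=1.0000  μᵀw=0.0840
σ²=wᵀΣw=λ₁·μ_p+λ₂ = 0.283846·0.084 + -0.001639 = 0.022204 ≈ 0.0222


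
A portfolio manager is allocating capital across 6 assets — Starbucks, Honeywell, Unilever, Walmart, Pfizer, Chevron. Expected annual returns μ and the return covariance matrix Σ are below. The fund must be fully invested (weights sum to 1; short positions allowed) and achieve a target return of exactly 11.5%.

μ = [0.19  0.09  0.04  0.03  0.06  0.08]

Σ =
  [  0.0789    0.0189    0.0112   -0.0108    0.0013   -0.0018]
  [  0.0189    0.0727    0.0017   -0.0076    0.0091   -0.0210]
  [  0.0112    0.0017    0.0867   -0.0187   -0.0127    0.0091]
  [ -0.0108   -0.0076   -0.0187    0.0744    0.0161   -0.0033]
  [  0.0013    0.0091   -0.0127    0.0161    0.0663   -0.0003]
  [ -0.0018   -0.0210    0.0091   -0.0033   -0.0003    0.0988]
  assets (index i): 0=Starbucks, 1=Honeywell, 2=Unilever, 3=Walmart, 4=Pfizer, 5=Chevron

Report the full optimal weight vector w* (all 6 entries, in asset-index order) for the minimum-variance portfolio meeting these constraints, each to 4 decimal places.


0.3960  0.1581  0.0416  0.1312  0.0957  0.1774

p=Σ⁻¹μ = [2.2623  0.9601  0.3040  0.8249  0.5915  1.0563]
q=Σ⁻¹𝟙 = [9.6232  15.1207  14.1900  18.0946  11.2011  12.8421]
a=μᵀp=0.673142  b=𝟙ᵀp=5.999136  c=𝟙ᵀq=81.071729  D=ac−b²=18.583115
λ₁=(c·0.115−b)/D = (81.071729·0.115−5.999136)/18.583115 = 0.178878
λ₂=(a−b·0.115)/D = (0.673142−5.999136·0.115)/18.583115 = -0.000902
w* = 0.178878·p + -0.000902·q:
  w_0 = 0.178878·2.2623 + -0.000902·9.6232 = 0.3960  (Starbucks)
  w_1 = 0.178878·0.9601 + -0.000902·15.1207 = 0.1581  (Honeywell)
  w_2 = 0.178878·0.3040 + -0.000902·14.1900 = 0.0416  (Unilever)
  w_3 = 0.178878·0.8249 + -0.000902·18.0946 = 0.1312  (Walmart)
  w_4 = 0.178878·0.5915 + -0.000902·11.2011 = 0.0957  (Pfizer)
  w_5 = 0.178878·1.0563 + -0.000902·12.8421 = 0.1774  (Chevron)
Σw_i=1.0000  μᵀw=0.1150
σ²=wᵀΣw=λ₁·μ_p+λ₂ = 0.178878·0.115 + -0.000902 = 0.019669 ≈ 0.0197


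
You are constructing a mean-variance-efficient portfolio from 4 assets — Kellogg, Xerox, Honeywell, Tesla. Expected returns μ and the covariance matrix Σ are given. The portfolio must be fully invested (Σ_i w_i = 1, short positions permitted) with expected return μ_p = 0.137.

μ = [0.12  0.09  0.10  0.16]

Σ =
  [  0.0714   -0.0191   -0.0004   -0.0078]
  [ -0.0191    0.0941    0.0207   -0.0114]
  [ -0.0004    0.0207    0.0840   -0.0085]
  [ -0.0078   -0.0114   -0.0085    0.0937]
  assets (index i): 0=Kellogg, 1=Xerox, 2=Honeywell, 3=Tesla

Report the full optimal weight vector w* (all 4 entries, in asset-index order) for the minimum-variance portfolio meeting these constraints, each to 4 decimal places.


g=Σ⁻¹μ = [2.3135  1.4556  1.0628  2.1737]
h=Σ⁻¹𝟙 = [19.4882  14.1889  10.0117  14.9291]
a=μᵀg=0.862675  b=𝟙ᵀg=7.005423  c=𝟙ᵀh=58.617982  D=ac−b²=1.492336
λ₁=(c·0.137−b)/D = (58.617982·0.137−7.005423)/1.492336 = 0.687004
λ₂=(a−b·0.137)/D = (0.862675−7.005423·0.137)/1.492336 = -0.065044
w* = 0.687004·g + -0.065044·h:
  w_0 = 0.687004·2.3135 + -0.065044·19.4882 = 0.3218  (Kellogg)
  w_1 = 0.687004·1.4556 + -0.065044·14.1889 = 0.0771  (Xerox)
  w_2 = 0.687004·1.0628 + -0.065044·10.0117 = 0.0789  (Honeywell)
  w_3 = 0.687004·2.1737 + -0.065044·14.9291 = 0.5223  (Tesla)
Σw_i=1.0000  μᵀw=0.1370
σ²=wᵀΣw=λ₁·μ_p+λ₂ = 0.687004·0.137 + -0.065044 = 0.029075 ≈ 0.0291

0.3218  0.0771  0.0789  0.5223


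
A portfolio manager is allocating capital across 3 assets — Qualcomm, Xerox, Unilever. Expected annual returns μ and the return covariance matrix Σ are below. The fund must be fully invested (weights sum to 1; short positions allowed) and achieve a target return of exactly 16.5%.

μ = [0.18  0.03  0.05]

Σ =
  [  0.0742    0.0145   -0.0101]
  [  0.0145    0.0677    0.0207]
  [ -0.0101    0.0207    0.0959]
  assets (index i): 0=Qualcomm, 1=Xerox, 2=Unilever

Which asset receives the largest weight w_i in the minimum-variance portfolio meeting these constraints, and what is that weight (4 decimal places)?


g=Σ⁻¹μ = [2.6216  -0.3878  0.8812]
h=Σ⁻¹𝟙 = [13.0712  8.9531  9.8716]
a=μᵀg=0.504314  b=𝟙ᵀg=3.114992  c=𝟙ᵀh=31.895942  D=ac−b²=6.382394
λ₁=(c·0.165−b)/D = (31.895942·0.165−3.114992)/6.382394 = 0.336525
λ₂=(a−b·0.165)/D = (0.504314−3.114992·0.165)/6.382394 = -0.001513
w* = 0.336525·g + -0.001513·h:
  w_0 = 0.336525·2.6216 + -0.001513·13.0712 = 0.8625  (Qualcomm)
  w_1 = 0.336525·-0.3878 + -0.001513·8.9531 = -0.1441  (Xerox)
  w_2 = 0.336525·0.8812 + -0.001513·9.8716 = 0.2816  (Unilever)
Σw_i=1.0000  μᵀw=0.1650
σ²=wᵀΣw=λ₁·μ_p+λ₂ = 0.336525·0.165 + -0.001513 = 0.054013 ≈ 0.0540

Qualcomm (0.8625)


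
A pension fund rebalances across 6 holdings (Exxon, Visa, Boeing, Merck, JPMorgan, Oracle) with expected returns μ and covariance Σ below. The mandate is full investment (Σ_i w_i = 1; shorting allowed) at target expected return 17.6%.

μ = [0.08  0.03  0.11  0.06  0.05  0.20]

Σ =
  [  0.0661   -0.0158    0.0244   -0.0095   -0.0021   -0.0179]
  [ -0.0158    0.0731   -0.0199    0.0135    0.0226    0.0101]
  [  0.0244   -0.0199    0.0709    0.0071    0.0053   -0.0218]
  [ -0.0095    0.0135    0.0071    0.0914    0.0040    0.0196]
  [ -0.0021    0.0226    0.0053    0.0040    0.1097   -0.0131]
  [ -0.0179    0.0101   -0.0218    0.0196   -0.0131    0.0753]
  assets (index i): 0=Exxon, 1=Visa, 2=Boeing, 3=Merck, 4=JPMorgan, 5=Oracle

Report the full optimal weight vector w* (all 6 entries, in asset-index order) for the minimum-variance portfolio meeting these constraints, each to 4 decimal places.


x=Σ⁻¹μ = [1.5069  0.7041  2.3843  -0.3245  0.6918  3.8149]
y=Σ⁻¹𝟙 = [19.1072  16.5902  17.6139  4.2978  7.5508  20.8914]
a=μᵀx=1.182045  b=𝟙ᵀx=8.777492  c=𝟙ᵀy=86.051209  D=ac−b²=24.671998
λ₁=(c·0.176−b)/D = (86.051209·0.176−8.777492)/24.671998 = 0.258087
λ₂=(a−b·0.176)/D = (1.182045−8.777492·0.176)/24.671998 = -0.014705
w* = 0.258087·x + -0.014705·y:
  w_0 = 0.258087·1.5069 + -0.014705·19.1072 = 0.1079  (Exxon)
  w_1 = 0.258087·0.7041 + -0.014705·16.5902 = -0.0622  (Visa)
  w_2 = 0.258087·2.3843 + -0.014705·17.6139 = 0.3563  (Boeing)
  w_3 = 0.258087·-0.3245 + -0.014705·4.2978 = -0.1469  (Merck)
  w_4 = 0.258087·0.6918 + -0.014705·7.5508 = 0.0675  (JPMorgan)
  w_5 = 0.258087·3.8149 + -0.014705·20.8914 = 0.6774  (Oracle)
Σw_i=1.0000  μᵀw=0.1760
σ²=wᵀΣw=λ₁·μ_p+λ₂ = 0.258087·0.176 + -0.014705 = 0.030719 ≈ 0.0307

0.1079  -0.0622  0.3563  -0.1469  0.0675  0.6774


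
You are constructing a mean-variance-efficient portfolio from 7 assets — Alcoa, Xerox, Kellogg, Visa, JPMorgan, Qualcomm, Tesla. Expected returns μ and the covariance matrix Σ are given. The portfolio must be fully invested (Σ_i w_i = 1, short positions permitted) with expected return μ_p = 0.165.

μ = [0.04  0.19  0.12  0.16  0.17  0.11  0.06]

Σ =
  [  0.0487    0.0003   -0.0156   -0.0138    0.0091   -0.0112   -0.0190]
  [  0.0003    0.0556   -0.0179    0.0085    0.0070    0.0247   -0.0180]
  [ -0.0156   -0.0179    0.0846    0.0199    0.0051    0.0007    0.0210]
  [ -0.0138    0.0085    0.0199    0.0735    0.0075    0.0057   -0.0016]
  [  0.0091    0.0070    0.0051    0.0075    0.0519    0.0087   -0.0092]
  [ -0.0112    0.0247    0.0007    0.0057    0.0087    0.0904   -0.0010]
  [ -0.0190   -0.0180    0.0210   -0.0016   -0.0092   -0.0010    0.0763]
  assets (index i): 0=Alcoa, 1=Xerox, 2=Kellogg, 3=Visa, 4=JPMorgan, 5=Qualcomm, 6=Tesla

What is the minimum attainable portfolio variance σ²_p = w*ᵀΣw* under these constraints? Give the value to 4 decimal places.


g=Σ⁻¹μ = [2.1560  4.0909  1.6640  1.4612  2.3412  0.0596  2.1440]
h=Σ⁻¹𝟙 = [38.8655  24.0233  13.8017  13.4109  9.2539  7.7595  26.1518]
a=μᵀg=1.830169  b=𝟙ᵀg=13.916812  c=𝟙ᵀh=133.266594  D=ac−b²=50.222708
λ₁=(c·0.165−b)/D = (133.266594·0.165−13.916812)/50.222708 = 0.160728
λ₂=(a−b·0.165)/D = (1.830169−13.916812·0.165)/50.222708 = -0.009281
w* = 0.160728·g + -0.009281·h:
  w_0 = 0.160728·2.1560 + -0.009281·38.8655 = -0.0142  (Alcoa)
  w_1 = 0.160728·4.0909 + -0.009281·24.0233 = 0.4346  (Xerox)
  w_2 = 0.160728·1.6640 + -0.009281·13.8017 = 0.1394  (Kellogg)
  w_3 = 0.160728·1.4612 + -0.009281·13.4109 = 0.1104  (Visa)
  w_4 = 0.160728·2.3412 + -0.009281·9.2539 = 0.2904  (JPMorgan)
  w_5 = 0.160728·0.0596 + -0.009281·7.7595 = -0.0624  (Qualcomm)
  w_6 = 0.160728·2.1440 + -0.009281·26.1518 = 0.1019  (Tesla)
Σw_i=1.0000  μᵀw=0.1650
σ²=wᵀΣw=λ₁·μ_p+λ₂ = 0.160728·0.165 + -0.009281 = 0.017239 ≈ 0.0172

0.0172


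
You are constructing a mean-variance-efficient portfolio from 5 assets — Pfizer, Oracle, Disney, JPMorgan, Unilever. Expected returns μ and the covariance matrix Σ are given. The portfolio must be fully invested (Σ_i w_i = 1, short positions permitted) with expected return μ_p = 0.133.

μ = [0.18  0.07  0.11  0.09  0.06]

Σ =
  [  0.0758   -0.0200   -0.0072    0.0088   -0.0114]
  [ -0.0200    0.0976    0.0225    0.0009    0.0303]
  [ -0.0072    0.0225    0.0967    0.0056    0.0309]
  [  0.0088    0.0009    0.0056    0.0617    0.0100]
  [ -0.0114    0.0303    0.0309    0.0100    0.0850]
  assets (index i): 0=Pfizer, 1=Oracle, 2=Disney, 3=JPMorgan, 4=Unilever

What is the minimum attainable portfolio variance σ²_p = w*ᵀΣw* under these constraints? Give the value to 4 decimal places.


u=Σ⁻¹μ = [2.6471  0.9454  0.9779  0.9367  0.2582]
v=Σ⁻¹𝟙 = [15.9971  9.8747  6.4132  12.1248  6.6323]
a=μᵀu=0.750022  b=𝟙ᵀu=5.765336  c=𝟙ᵀv=51.042175  D=ac−b²=5.043674
λ₁=(c·0.133−b)/D = (51.042175·0.133−5.765336)/5.043674 = 0.202883
λ₂=(a−b·0.133)/D = (0.750022−5.765336·0.133)/5.043674 = -0.003324
w* = 0.202883·u + -0.003324·v:
  w_0 = 0.202883·2.6471 + -0.003324·15.9971 = 0.4839  (Pfizer)
  w_1 = 0.202883·0.9454 + -0.003324·9.8747 = 0.1590  (Oracle)
  w_2 = 0.202883·0.9779 + -0.003324·6.4132 = 0.1771  (Disney)
  w_3 = 0.202883·0.9367 + -0.003324·12.1248 = 0.1497  (JPMorgan)
  w_4 = 0.202883·0.2582 + -0.003324·6.6323 = 0.0303  (Unilever)
Σw_i=1.0000  μᵀw=0.1330
σ²=wᵀΣw=λ₁·μ_p+λ₂ = 0.202883·0.133 + -0.003324 = 0.023659 ≈ 0.0237

0.0237


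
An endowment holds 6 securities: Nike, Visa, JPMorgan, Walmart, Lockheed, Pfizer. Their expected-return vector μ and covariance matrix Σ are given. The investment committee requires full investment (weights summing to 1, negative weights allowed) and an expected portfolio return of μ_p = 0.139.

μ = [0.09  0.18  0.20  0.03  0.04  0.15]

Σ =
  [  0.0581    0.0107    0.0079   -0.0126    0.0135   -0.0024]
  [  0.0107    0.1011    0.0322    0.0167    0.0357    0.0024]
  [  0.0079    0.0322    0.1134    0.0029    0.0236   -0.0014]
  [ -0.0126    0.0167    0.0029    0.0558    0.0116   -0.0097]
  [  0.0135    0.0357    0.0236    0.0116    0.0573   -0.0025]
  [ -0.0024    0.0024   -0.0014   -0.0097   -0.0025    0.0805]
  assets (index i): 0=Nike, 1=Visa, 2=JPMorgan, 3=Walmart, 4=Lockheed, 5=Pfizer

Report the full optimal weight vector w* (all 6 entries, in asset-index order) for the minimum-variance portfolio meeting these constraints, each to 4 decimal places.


x=Σ⁻¹μ = [1.7058  1.3511  1.5298  1.0552  -1.3026  1.9872]
y=Σ⁻¹𝟙 = [20.9665  -0.8332  5.8344  24.0878  6.4621  16.2770]
a=μᵀx=0.980325  b=𝟙ᵀx=6.326551  c=𝟙ᵀy=72.794595  D=ac−b²=31.337148
λ₁=(c·0.139−b)/D = (72.794595·0.139−6.326551)/31.337148 = 0.121003
λ₂=(a−b·0.139)/D = (0.980325−6.326551·0.139)/31.337148 = 0.003221
w* = 0.121003·x + 0.003221·y:
  w_0 = 0.121003·1.7058 + 0.003221·20.9665 = 0.2739  (Nike)
  w_1 = 0.121003·1.3511 + 0.003221·-0.8332 = 0.1608  (Visa)
  w_2 = 0.121003·1.5298 + 0.003221·5.8344 = 0.2039  (JPMorgan)
  w_3 = 0.121003·1.0552 + 0.003221·24.0878 = 0.2053  (Walmart)
  w_4 = 0.121003·-1.3026 + 0.003221·6.4621 = -0.1368  (Lockheed)
  w_5 = 0.121003·1.9872 + 0.003221·16.2770 = 0.2929  (Pfizer)
Σw_i=1.0000  μᵀw=0.1390
σ²=wᵀΣw=λ₁·μ_p+λ₂ = 0.121003·0.139 + 0.003221 = 0.020040 ≈ 0.0200

0.2739  0.1608  0.2039  0.2053  -0.1368  0.2929


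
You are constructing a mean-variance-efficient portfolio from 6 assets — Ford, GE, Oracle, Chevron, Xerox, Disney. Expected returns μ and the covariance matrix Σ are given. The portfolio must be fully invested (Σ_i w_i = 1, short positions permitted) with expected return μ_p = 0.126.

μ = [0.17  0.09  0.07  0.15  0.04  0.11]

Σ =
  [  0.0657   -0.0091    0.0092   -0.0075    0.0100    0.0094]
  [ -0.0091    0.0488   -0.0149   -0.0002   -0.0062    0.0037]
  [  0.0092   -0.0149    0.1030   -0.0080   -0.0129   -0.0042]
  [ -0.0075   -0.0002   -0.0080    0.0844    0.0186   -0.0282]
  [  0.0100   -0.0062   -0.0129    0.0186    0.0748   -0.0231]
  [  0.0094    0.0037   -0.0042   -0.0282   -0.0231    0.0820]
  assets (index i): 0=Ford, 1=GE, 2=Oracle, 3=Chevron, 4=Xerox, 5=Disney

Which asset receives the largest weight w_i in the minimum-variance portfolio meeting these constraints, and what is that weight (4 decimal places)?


Ford (0.2573)

x=Σ⁻¹μ = [2.7164  2.6377  1.1822  2.7016  0.5578  2.0578]
y=Σ⁻¹𝟙 = [12.7336  29.0879  17.4850  17.7369  19.4446  21.8959]
a=μᵀx=1.435838  b=𝟙ᵀx=11.853449  c=𝟙ᵀy=118.383963  D=ac−b²=29.475905
λ₁=(c·0.126−b)/D = (118.383963·0.126−11.853449)/29.475905 = 0.103913
λ₂=(a−b·0.126)/D = (1.435838−11.853449·0.126)/29.475905 = -0.001957
w* = 0.103913·x + -0.001957·y:
  w_0 = 0.103913·2.7164 + -0.001957·12.7336 = 0.2573  (Ford)
  w_1 = 0.103913·2.6377 + -0.001957·29.0879 = 0.2172  (GE)
  w_2 = 0.103913·1.1822 + -0.001957·17.4850 = 0.0886  (Oracle)
  w_3 = 0.103913·2.7016 + -0.001957·17.7369 = 0.2460  (Chevron)
  w_4 = 0.103913·0.5578 + -0.001957·19.4446 = 0.0199  (Xerox)
  w_5 = 0.103913·2.0578 + -0.001957·21.8959 = 0.1710  (Disney)
Σw_i=1.0000  μᵀw=0.1260
σ²=wᵀΣw=λ₁·μ_p+λ₂ = 0.103913·0.126 + -0.001957 = 0.011136 ≈ 0.0111


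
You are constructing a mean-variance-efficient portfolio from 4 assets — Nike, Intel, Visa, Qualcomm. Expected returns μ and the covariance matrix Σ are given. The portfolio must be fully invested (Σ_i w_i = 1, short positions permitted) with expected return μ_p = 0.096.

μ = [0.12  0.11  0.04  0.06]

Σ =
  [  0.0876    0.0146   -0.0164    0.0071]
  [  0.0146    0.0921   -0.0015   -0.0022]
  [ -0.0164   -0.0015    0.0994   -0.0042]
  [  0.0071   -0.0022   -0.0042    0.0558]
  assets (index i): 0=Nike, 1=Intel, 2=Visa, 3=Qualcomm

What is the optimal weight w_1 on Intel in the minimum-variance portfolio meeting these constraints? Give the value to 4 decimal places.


p=Σ⁻¹μ = [1.2406  1.0326  0.6653  1.0082]
q=Σ⁻¹𝟙 = [10.7159  9.7940  12.7326  17.9022]
a=μᵀp=0.349562  b=𝟙ᵀp=3.946691  c=𝟙ᵀq=51.144754  D=ac−b²=2.301894
λ₁=(c·0.096−b)/D = (51.144754·0.096−3.946691)/2.301894 = 0.418440
λ₂=(a−b·0.096)/D = (0.349562−3.946691·0.096)/2.301894 = -0.012737
w* = 0.418440·p + -0.012737·q:
  w_0 = 0.418440·1.2406 + -0.012737·10.7159 = 0.3826  (Nike)
  w_1 = 0.418440·1.0326 + -0.012737·9.7940 = 0.3073  (Intel)
  w_2 = 0.418440·0.6653 + -0.012737·12.7326 = 0.1162  (Visa)
  w_3 = 0.418440·1.0082 + -0.012737·17.9022 = 0.1938  (Qualcomm)
Σw_i=1.0000  μᵀw=0.0960
σ²=wᵀΣw=λ₁·μ_p+λ₂ = 0.418440·0.096 + -0.012737 = 0.027433 ≈ 0.0274

0.3073


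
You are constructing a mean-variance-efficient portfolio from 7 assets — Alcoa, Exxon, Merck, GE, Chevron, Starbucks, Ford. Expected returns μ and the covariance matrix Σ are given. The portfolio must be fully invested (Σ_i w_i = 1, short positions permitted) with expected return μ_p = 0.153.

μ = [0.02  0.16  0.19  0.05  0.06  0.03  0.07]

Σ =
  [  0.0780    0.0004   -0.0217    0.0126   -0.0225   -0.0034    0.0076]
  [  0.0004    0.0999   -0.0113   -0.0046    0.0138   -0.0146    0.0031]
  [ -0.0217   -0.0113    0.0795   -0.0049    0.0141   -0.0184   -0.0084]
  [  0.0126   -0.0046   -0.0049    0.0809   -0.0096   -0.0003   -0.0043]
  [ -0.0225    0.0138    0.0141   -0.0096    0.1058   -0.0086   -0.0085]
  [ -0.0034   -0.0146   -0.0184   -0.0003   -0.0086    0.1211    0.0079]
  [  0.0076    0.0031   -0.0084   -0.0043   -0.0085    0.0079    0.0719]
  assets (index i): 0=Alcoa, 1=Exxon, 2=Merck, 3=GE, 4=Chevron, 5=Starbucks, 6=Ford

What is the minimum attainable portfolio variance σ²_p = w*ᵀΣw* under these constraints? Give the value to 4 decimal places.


u=Σ⁻¹μ = [1.0533  2.0754  3.3162  0.8764  0.3297  0.9824  1.1436]
v=Σ⁻¹𝟙 = [19.7468  13.0472  23.2362  13.7422  12.4111  13.8695  14.7382]
a=μᵀu=1.156325  b=𝟙ᵀu=9.776920  c=𝟙ᵀv=110.791438  D=ac−b²=32.522752
λ₁=(c·0.153−b)/D = (110.791438·0.153−9.776920)/32.522752 = 0.220589
λ₂=(a−b·0.153)/D = (1.156325−9.776920·0.153)/32.522752 = -0.010440
w* = 0.220589·u + -0.010440·v:
  w_0 = 0.220589·1.0533 + -0.010440·19.7468 = 0.0262  (Alcoa)
  w_1 = 0.220589·2.0754 + -0.010440·13.0472 = 0.3216  (Exxon)
  w_2 = 0.220589·3.3162 + -0.010440·23.2362 = 0.4889  (Merck)
  w_3 = 0.220589·0.8764 + -0.010440·13.7422 = 0.0499  (GE)
  w_4 = 0.220589·0.3297 + -0.010440·12.4111 = -0.0568  (Chevron)
  w_5 = 0.220589·0.9824 + -0.010440·13.8695 = 0.0719  (Starbucks)
  w_6 = 0.220589·1.1436 + -0.010440·14.7382 = 0.0984  (Ford)
Σw_i=1.0000  μᵀw=0.1530
σ²=wᵀΣw=λ₁·μ_p+λ₂ = 0.220589·0.153 + -0.010440 = 0.023310 ≈ 0.0233

0.0233


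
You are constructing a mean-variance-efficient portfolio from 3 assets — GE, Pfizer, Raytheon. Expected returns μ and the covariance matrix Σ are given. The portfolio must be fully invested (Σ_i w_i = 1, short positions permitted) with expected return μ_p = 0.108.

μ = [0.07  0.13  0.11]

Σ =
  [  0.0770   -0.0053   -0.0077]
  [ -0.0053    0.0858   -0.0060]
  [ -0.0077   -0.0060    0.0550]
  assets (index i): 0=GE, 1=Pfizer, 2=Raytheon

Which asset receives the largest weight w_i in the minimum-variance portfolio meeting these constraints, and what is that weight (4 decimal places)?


g=Σ⁻¹μ = [1.2671  1.7591  2.3693]
h=Σ⁻¹𝟙 = [16.1631  14.1914  21.9928]
a=μᵀg=0.578004  b=𝟙ᵀg=5.395506  c=𝟙ᵀh=52.347298  D=ac−b²=1.145446
λ₁=(c·0.108−b)/D = (52.347298·0.108−5.395506)/1.145446 = 0.225241
λ₂=(a−b·0.108)/D = (0.578004−5.395506·0.108)/1.145446 = -0.004113
w* = 0.225241·g + -0.004113·h:
  w_0 = 0.225241·1.2671 + -0.004113·16.1631 = 0.2189  (GE)
  w_1 = 0.225241·1.7591 + -0.004113·14.1914 = 0.3379  (Pfizer)
  w_2 = 0.225241·2.3693 + -0.004113·21.9928 = 0.4432  (Raytheon)
Σw_i=1.0000  μᵀw=0.1080
σ²=wᵀΣw=λ₁·μ_p+λ₂ = 0.225241·0.108 + -0.004113 = 0.020213 ≈ 0.0202

Raytheon (0.4432)


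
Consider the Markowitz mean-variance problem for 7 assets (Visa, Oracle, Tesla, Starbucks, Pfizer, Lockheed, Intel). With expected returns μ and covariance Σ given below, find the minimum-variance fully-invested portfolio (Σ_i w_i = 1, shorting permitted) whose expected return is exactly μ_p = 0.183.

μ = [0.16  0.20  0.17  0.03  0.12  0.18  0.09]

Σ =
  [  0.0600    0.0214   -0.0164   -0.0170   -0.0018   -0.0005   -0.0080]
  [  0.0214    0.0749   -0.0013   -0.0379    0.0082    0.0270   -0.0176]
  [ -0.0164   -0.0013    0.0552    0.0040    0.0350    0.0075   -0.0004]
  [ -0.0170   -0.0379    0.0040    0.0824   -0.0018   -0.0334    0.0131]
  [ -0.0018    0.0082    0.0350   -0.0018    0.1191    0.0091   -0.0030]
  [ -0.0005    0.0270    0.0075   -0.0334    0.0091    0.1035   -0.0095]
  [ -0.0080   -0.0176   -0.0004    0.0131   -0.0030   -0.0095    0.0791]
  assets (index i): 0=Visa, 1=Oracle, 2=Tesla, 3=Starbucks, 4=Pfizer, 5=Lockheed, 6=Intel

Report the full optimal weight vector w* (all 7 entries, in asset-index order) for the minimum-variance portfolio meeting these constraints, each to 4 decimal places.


0.2935  0.2300  0.4799  -0.0508  -0.1187  0.1031  0.0631

g=Σ⁻¹μ = [3.7813  2.8654  4.0905  2.6718  -0.3820  1.7870  1.9361]
h=Σ⁻¹𝟙 = [26.1351  19.5128  22.0568  28.3501  0.7677  13.7154  16.7199]
a=μᵀg=2.403689  b=𝟙ᵀg=16.750033  c=𝟙ᵀh=127.257875  D=ac−b²=25.324774
λ₁=(c·0.183−b)/D = (127.257875·0.183−16.750033)/25.324774 = 0.258172
λ₂=(a−b·0.183)/D = (2.403689−16.750033·0.183)/25.324774 = -0.026123
w* = 0.258172·g + -0.026123·h:
  w_0 = 0.258172·3.7813 + -0.026123·26.1351 = 0.2935  (Visa)
  w_1 = 0.258172·2.8654 + -0.026123·19.5128 = 0.2300  (Oracle)
  w_2 = 0.258172·4.0905 + -0.026123·22.0568 = 0.4799  (Tesla)
  w_3 = 0.258172·2.6718 + -0.026123·28.3501 = -0.0508  (Starbucks)
  w_4 = 0.258172·-0.3820 + -0.026123·0.7677 = -0.1187  (Pfizer)
  w_5 = 0.258172·1.7870 + -0.026123·13.7154 = 0.1031  (Lockheed)
  w_6 = 0.258172·1.9361 + -0.026123·16.7199 = 0.0631  (Intel)
Σw_i=1.0000  μᵀw=0.1830
σ²=wᵀΣw=λ₁·μ_p+λ₂ = 0.258172·0.183 + -0.026123 = 0.021122 ≈ 0.0211


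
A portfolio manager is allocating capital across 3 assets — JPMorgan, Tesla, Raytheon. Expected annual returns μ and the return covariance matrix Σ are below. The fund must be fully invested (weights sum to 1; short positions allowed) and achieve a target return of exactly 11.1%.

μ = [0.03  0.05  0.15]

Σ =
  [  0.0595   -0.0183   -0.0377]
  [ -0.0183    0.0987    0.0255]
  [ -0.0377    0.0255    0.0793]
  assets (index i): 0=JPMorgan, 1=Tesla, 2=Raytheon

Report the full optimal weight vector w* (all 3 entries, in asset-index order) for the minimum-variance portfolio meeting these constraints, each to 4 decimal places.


u=Σ⁻¹μ = [2.4646  0.1877  3.0029]
v=Σ⁻¹𝟙 = [36.9749  10.0202  26.9664]
a=μᵀu=0.533757  b=𝟙ᵀu=5.655218  c=𝟙ᵀv=73.961488  D=ac−b²=7.495973
λ₁=(c·0.111−b)/D = (73.961488·0.111−5.655218)/7.495973 = 0.340784
λ₂=(a−b·0.111)/D = (0.533757−5.655218·0.111)/7.495973 = -0.012536
w* = 0.340784·u + -0.012536·v:
  w_0 = 0.340784·2.4646 + -0.012536·36.9749 = 0.3764  (JPMorgan)
  w_1 = 0.340784·0.1877 + -0.012536·10.0202 = -0.0616  (Tesla)
  w_2 = 0.340784·3.0029 + -0.012536·26.9664 = 0.6853  (Raytheon)
Σw_i=1.0000  μᵀw=0.1110
σ²=wᵀΣw=λ₁·μ_p+λ₂ = 0.340784·0.111 + -0.012536 = 0.025291 ≈ 0.0253

0.3764  -0.0616  0.6853


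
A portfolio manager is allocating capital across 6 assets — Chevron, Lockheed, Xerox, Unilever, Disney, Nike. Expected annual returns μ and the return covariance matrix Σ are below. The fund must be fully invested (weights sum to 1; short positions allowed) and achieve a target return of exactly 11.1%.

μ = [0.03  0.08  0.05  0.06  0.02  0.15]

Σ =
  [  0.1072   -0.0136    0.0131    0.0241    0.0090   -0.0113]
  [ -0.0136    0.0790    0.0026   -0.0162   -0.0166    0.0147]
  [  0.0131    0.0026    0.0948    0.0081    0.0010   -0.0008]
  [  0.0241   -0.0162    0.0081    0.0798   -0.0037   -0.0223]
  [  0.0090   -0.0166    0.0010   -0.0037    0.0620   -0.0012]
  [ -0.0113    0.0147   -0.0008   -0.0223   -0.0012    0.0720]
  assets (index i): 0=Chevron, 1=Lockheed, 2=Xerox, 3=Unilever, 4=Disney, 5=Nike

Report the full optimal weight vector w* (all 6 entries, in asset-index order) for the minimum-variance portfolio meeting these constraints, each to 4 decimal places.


0.0018  0.1362  0.0329  0.2796  0.0061  0.5433

g=Σ⁻¹μ = [0.2122  1.0626  0.3474  1.5726  0.7110  2.4025]
h=Σ⁻¹𝟙 = [6.4503  18.8115  7.3900  19.5620  21.6174  17.5617]
a=μᵀg=0.577688  b=𝟙ᵀg=6.308254  c=𝟙ᵀh=91.392922  D=ac−b²=13.002516
λ₁=(c·0.111−b)/D = (91.392922·0.111−6.308254)/13.002516 = 0.295048
λ₂=(a−b·0.111)/D = (0.577688−6.308254·0.111)/13.002516 = -0.009423
w* = 0.295048·g + -0.009423·h:
  w_0 = 0.295048·0.2122 + -0.009423·6.4503 = 0.0018  (Chevron)
  w_1 = 0.295048·1.0626 + -0.009423·18.8115 = 0.1362  (Lockheed)
  w_2 = 0.295048·0.3474 + -0.009423·7.3900 = 0.0329  (Xerox)
  w_3 = 0.295048·1.5726 + -0.009423·19.5620 = 0.2796  (Unilever)
  w_4 = 0.295048·0.7110 + -0.009423·21.6174 = 0.0061  (Disney)
  w_5 = 0.295048·2.4025 + -0.009423·17.5617 = 0.5433  (Nike)
Σw_i=1.0000  μᵀw=0.1110
σ²=wᵀΣw=λ₁·μ_p+λ₂ = 0.295048·0.111 + -0.009423 = 0.023327 ≈ 0.0233
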